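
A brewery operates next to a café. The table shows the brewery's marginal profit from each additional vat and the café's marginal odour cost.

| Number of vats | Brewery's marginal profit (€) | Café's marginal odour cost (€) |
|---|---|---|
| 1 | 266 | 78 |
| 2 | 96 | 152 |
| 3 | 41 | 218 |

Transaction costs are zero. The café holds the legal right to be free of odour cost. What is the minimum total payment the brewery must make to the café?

Efficient level: marginal profit ≥ marginal odour cost through level 1, so k* = 1.
With the café holding the right, the brewery must at least compensate total damage at k*: 78 = 78.

€78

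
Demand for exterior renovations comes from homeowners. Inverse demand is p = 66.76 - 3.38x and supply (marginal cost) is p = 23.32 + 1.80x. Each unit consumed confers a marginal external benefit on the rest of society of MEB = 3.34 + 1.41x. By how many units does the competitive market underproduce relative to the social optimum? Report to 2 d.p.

4.02 units

Market equilibrium (private): 23.32 + 1.80x = 66.76 - 3.38x → x_m = 8.3861.
Social marginal benefit = demand + MEB = 70.10 - 1.97x.
Set SMB = MC: 70.10 - 1.97x = 23.32 + 1.80x → x* = 12.4085.
Gap = |8.3861 − 12.4085| = 4.0224.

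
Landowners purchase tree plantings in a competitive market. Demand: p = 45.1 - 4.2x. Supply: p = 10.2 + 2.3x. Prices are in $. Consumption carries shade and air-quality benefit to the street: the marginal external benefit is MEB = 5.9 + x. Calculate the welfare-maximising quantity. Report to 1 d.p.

Social marginal benefit = demand + MEB = 51.0 - 3.2x.
Set SMB = MC: 51.0 - 3.2x = 10.2 + 2.3x → x* = 7.4182.

x* = 7.4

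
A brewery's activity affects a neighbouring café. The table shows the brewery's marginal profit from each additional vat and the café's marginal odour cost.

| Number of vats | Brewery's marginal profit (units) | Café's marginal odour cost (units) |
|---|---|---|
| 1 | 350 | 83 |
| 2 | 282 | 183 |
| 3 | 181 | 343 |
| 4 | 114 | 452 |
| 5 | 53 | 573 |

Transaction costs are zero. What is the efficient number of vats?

Bargaining reaches the level where marginal profit last exceeds marginal odour cost.
That holds through level 2 (282 ≥ 183) but not at 3 (181 < 343).

2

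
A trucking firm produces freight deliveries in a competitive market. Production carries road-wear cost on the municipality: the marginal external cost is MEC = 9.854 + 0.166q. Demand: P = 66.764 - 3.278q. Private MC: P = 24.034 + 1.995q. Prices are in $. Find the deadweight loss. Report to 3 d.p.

DWL = $11.530

Market equilibrium (private): 24.034 + 1.995q = 66.764 - 3.278q → q_m = 8.1035.
Social marginal cost = private MC + MEC = 33.888 + 2.161q.
Set SMC = demand: 33.888 + 2.161q = 66.764 - 3.278q → q* = 6.0445.
Between q* and q_m the wedge SMC − demand runs linearly from 0 to MEC(q_m), so the loss is a triangle.
DWL = ½ × 2.0590 × 11.1992 = 11.5296.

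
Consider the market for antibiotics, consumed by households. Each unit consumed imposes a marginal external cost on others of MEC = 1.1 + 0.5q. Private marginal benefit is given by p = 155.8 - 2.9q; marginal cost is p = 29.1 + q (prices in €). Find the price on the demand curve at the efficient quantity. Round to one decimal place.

Social marginal benefit = demand − MEC = 154.7 - 3.4q.
Set SMB = MC: 154.7 - 3.4q = 29.1 + q → q* = 28.5455.
Consumer price on the demand curve at q*: 155.8 − 2.9×28.5455 = 73.0181.

P = €73.0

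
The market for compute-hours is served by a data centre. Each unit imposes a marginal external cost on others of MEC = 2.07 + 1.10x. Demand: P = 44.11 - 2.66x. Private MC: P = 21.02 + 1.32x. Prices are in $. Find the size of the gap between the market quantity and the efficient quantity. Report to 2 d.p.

Market equilibrium (private): 21.02 + 1.32x = 44.11 - 2.66x → x_m = 5.8015.
Social marginal cost = private MC + MEC = 23.09 + 2.42x.
Set SMC = demand: 23.09 + 2.42x = 44.11 - 2.66x → x* = 4.1378.
Gap = |5.8015 − 4.1378| = 1.6637.

1.66 units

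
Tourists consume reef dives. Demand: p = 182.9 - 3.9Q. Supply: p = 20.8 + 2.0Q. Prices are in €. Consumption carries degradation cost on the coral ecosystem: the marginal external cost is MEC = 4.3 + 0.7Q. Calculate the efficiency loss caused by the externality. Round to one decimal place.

Market equilibrium (private): 20.8 + 2.0Q = 182.9 - 3.9Q → Q_m = 27.4746.
Social marginal benefit = demand − MEC = 178.6 - 4.6Q.
Set SMB = MC: 178.6 - 4.6Q = 20.8 + 2.0Q → Q* = 23.9091.
Between Q* and Q_m the wedge MC − SMB runs linearly from 0 to MEC(Q_m), so the loss is a triangle.
DWL = ½ × 3.5655 × 23.5322 = 41.9520.

DWL = €42.0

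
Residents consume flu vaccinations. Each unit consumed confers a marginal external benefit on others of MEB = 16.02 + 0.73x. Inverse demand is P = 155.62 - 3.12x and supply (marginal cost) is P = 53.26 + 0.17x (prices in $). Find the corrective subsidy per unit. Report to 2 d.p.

subsidy = $49.78 per unit

Social marginal benefit = demand + MEB = 171.64 - 2.39x.
Set SMB = MC: 171.64 - 2.39x = 53.26 + 0.17x → x* = 46.2422.
The Pigouvian subsidy equals MEB at x*: 16.02 + 0.73×46.2422 = 49.7768.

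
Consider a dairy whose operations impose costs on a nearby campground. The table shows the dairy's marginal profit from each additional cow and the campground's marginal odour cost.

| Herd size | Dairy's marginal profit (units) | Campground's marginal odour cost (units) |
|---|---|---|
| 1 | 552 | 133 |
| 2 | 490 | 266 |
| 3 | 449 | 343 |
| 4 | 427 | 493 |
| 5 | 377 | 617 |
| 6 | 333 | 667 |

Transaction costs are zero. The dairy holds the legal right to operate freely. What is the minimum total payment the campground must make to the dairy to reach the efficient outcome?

Left alone the dairy would choose level 6 (marginal profit stays positive).
Efficient level: k* = 3 (marginal profit ≥ marginal odour cost through 3).
The campground must at least cover the dairy's forgone profit from cutting 6→3: 427 + 377 + 333 = 1137.

1137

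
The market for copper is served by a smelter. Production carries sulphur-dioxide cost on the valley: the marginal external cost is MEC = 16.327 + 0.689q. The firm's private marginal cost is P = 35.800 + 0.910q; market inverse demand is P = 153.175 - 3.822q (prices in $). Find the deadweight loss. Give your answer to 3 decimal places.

DWL = $102.999

Market equilibrium (private): 35.800 + 0.910q = 153.175 - 3.822q → q_m = 24.8045.
Social marginal cost = private MC + MEC = 52.127 + 1.599q.
Set SMC = demand: 52.127 + 1.599q = 153.175 - 3.822q → q* = 18.6401.
The welfare-loss triangle has base |q_m − q*| and height MEC(q_m) (the vertical gap between SMC and demand is zero at q* and MEC at q_m).
DWL = ½ × 6.1644 × 33.4173 = 102.9988.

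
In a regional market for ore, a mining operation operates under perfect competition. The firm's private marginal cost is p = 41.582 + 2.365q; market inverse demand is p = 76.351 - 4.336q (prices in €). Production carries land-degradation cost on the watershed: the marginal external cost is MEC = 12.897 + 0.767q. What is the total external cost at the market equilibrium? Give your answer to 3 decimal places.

Market equilibrium (private): 41.582 + 2.365q = 76.351 - 4.336q → q_m = 5.1886.
Total external cost = ∫₀^{q_m} (12.897 + 0.767q) dq = 12.897×5.1886 + ½×0.767×5.1886² = 77.2418.

€77.242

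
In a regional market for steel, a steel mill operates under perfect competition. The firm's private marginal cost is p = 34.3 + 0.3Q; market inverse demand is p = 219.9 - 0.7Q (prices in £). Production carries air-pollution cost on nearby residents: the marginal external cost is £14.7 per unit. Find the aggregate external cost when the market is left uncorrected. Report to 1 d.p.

£2728.3

Market equilibrium (private): 34.3 + 0.3Q = 219.9 - 0.7Q → Q_m = 185.6000.
Total external cost = MEC × Q_m = 14.7 × 185.6000 = 2728.3200.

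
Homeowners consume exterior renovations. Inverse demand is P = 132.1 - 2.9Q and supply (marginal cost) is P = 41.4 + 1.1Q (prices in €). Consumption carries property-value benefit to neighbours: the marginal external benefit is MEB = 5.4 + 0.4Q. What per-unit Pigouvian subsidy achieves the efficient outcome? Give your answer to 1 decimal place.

Social marginal benefit = demand + MEB = 137.5 - 2.5Q.
Set SMB = MC: 137.5 - 2.5Q = 41.4 + 1.1Q → Q* = 26.6944.
The Pigouvian subsidy equals MEB at Q*: 5.4 + 0.4×26.6944 = 16.0778.

subsidy = €16.1 per unit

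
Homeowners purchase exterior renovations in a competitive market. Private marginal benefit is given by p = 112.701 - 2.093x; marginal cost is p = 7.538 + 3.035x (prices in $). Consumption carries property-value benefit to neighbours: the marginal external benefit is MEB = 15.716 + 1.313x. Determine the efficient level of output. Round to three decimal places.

x* = 31.685

Social marginal benefit = demand + MEB = 128.417 - 0.780x.
Set SMB = MC: 128.417 - 0.780x = 7.538 + 3.035x → x* = 31.6852.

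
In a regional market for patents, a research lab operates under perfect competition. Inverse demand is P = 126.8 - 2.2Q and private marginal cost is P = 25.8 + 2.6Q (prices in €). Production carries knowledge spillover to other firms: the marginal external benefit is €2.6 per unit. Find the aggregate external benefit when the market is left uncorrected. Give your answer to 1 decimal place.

€54.7

Market equilibrium (private): 25.8 + 2.6Q = 126.8 - 2.2Q → Q_m = 21.0417.
Total external benefit = MEB × Q_m = 2.6 × 21.0417 = 54.7084.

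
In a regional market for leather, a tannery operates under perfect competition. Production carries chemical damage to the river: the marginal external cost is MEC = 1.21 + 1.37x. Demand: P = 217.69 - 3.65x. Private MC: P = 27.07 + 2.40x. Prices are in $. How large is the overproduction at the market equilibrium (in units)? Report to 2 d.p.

Market equilibrium (private): 27.07 + 2.40x = 217.69 - 3.65x → x_m = 31.5074.
Social marginal cost = private MC + MEC = 28.28 + 3.77x.
Set SMC = demand: 28.28 + 3.77x = 217.69 - 3.65x → x* = 25.5270.
Gap = |31.5074 − 25.5270| = 5.9804.

5.98 units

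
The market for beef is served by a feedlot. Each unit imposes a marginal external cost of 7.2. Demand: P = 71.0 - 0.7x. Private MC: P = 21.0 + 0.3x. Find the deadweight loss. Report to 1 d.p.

Market equilibrium (private): 21.0 + 0.3x = 71.0 - 0.7x → x_m = 50.0000.
Social marginal cost = private MC + MEC = 28.2 + 0.3x.
Set SMC = demand: 28.2 + 0.3x = 71.0 - 0.7x → x* = 42.8000.
The welfare-loss triangle has base |x_m − x*| and height MEC(x_m) (the vertical gap between SMC and demand is zero at x* and MEC at x_m).
DWL = ½ × 7.2000 × 7.2000 = 25.9200.

DWL = 25.9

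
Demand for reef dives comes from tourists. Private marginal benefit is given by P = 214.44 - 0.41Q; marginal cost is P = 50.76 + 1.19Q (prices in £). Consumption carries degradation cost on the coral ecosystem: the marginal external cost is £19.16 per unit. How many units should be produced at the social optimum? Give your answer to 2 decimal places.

Q* = 90.33

Social marginal benefit = demand − MEC = 195.28 - 0.41Q.
Set SMB = MC: 195.28 - 0.41Q = 50.76 + 1.19Q → Q* = 90.3250.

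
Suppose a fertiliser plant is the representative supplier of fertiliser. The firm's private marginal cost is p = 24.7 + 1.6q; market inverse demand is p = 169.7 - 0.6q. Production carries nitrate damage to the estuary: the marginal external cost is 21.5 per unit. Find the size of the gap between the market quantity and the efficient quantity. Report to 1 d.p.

Market equilibrium (private): 24.7 + 1.6q = 169.7 - 0.6q → q_m = 65.9091.
Social marginal cost = private MC + MEC = 46.2 + 1.6q.
Set SMC = demand: 46.2 + 1.6q = 169.7 - 0.6q → q* = 56.1364.
Gap = |65.9091 − 56.1364| = 9.7727.

9.8 units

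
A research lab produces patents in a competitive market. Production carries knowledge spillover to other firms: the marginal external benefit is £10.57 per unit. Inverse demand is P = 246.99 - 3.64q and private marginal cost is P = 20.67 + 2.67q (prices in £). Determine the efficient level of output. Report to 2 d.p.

Social marginal cost = private MC − MEB = 10.10 + 2.67q.
Set SMC = demand: 10.10 + 2.67q = 246.99 - 3.64q → q* = 37.5420.

q* = 37.54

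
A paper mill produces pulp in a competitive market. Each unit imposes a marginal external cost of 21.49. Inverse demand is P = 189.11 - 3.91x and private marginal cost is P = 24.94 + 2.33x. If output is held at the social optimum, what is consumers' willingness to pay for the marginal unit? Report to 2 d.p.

Social marginal cost = private MC + MEC = 46.43 + 2.33x.
Set SMC = demand: 46.43 + 2.33x = 189.11 - 3.91x → x* = 22.8654.
Consumer price on the demand curve at x*: 189.11 − 3.91×22.8654 = 99.7063.

P = 99.71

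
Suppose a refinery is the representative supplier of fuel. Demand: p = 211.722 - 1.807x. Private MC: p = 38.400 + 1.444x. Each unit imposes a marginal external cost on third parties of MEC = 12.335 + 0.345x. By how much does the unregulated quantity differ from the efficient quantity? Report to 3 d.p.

Market equilibrium (private): 38.400 + 1.444x = 211.722 - 1.807x → x_m = 53.3134.
Social marginal cost = private MC + MEC = 50.735 + 1.789x.
Set SMC = demand: 50.735 + 1.789x = 211.722 - 1.807x → x* = 44.7684.
Gap = |53.3134 − 44.7684| = 8.5450.

8.545 units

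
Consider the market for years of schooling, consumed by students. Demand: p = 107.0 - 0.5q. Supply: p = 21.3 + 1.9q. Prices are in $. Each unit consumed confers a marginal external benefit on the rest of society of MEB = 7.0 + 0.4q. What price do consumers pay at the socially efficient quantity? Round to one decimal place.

P = $83.8

Social marginal benefit = demand + MEB = 114.0 - 0.1q.
Set SMB = MC: 114.0 - 0.1q = 21.3 + 1.9q → q* = 46.3500.
Consumer price on the demand curve at q*: 107.0 − 0.5×46.3500 = 83.8250.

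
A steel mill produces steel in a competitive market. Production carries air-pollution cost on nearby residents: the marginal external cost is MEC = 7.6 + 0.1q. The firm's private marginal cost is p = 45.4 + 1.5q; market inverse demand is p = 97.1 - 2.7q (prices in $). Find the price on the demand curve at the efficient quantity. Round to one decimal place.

P = $69.4

Social marginal cost = private MC + MEC = 53.0 + 1.6q.
Set SMC = demand: 53.0 + 1.6q = 97.1 - 2.7q → q* = 10.2558.
Consumer price on the demand curve at q*: 97.1 − 2.7×10.2558 = 69.4093.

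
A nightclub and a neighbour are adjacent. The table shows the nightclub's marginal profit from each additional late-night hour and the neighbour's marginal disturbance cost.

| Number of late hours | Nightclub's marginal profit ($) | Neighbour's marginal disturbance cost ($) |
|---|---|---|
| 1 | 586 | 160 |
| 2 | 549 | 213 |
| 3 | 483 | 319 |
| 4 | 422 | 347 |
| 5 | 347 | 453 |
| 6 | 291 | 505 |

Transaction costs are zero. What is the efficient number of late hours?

4

Bargaining reaches the level where marginal profit last exceeds marginal disturbance cost.
That holds through level 4 (422 ≥ 347) but not at 5 (347 < 453).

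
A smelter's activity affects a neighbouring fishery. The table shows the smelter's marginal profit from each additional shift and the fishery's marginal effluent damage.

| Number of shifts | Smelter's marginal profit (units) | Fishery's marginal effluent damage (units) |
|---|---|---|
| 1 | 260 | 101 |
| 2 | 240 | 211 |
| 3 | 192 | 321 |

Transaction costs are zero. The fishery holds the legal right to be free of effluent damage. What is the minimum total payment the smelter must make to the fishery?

312

Efficient level: marginal profit ≥ marginal effluent damage through level 2, so k* = 2.
With the fishery holding the right, the smelter must at least compensate total damage at k*: 101 + 211 = 312.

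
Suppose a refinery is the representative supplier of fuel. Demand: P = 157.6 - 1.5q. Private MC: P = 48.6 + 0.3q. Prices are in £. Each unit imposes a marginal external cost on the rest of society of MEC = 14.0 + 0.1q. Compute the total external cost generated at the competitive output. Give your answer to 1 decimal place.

£1031.1

Market equilibrium (private): 48.6 + 0.3q = 157.6 - 1.5q → q_m = 60.5556.
Total external cost = ∫₀^{q_m} (14.0 + 0.1q) dq = 14.0×60.5556 + ½×0.1×60.5556² = 1031.1274.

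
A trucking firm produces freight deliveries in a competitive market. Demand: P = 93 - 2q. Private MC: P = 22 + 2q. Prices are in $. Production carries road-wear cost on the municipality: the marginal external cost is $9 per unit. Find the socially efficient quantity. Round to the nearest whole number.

q* = 16

Social marginal cost = private MC + MEC = 31 + 2q.
Set SMC = demand: 31 + 2q = 93 - 2q → q* = 15.5000.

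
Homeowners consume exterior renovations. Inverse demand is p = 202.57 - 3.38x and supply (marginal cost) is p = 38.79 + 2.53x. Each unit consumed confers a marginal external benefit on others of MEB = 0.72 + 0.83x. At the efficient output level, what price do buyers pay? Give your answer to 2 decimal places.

Social marginal benefit = demand + MEB = 203.29 - 2.55x.
Set SMB = MC: 203.29 - 2.55x = 38.79 + 2.53x → x* = 32.3819.
Consumer price on the demand curve at x*: 202.57 − 3.38×32.3819 = 93.1192.

P = 93.12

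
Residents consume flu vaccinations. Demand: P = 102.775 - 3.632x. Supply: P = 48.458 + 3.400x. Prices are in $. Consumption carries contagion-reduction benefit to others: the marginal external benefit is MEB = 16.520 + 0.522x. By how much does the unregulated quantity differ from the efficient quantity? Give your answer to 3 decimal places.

3.157 units

Market equilibrium (private): 48.458 + 3.400x = 102.775 - 3.632x → x_m = 7.7243.
Social marginal benefit = demand + MEB = 119.295 - 3.110x.
Set SMB = MC: 119.295 - 3.110x = 48.458 + 3.400x → x* = 10.8813.
Gap = |7.7243 − 10.8813| = 3.1570.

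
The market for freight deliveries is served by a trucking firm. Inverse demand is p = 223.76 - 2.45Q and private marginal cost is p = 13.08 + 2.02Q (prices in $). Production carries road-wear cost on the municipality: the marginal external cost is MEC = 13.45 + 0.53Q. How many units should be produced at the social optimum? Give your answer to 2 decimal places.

Social marginal cost = private MC + MEC = 26.53 + 2.55Q.
Set SMC = demand: 26.53 + 2.55Q = 223.76 - 2.45Q → Q* = 39.4460.

Q* = 39.45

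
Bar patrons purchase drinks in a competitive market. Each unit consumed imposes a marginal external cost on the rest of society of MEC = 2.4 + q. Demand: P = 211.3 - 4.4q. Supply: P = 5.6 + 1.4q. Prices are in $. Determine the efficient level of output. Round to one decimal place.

Social marginal benefit = demand − MEC = 208.9 - 5.4q.
Set SMB = MC: 208.9 - 5.4q = 5.6 + 1.4q → q* = 29.8971.

q* = 29.9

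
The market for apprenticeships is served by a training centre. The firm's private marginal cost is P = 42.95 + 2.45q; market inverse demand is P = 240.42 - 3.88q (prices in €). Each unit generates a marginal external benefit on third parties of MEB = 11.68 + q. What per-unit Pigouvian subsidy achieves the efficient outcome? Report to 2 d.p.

subsidy = €50.92 per unit

Social marginal cost = private MC − MEB = 31.27 + 1.45q.
Set SMC = demand: 31.27 + 1.45q = 240.42 - 3.88q → q* = 39.2402.
The Pigouvian subsidy equals MEB at q*: 11.68 + 1.00×39.2402 = 50.9202.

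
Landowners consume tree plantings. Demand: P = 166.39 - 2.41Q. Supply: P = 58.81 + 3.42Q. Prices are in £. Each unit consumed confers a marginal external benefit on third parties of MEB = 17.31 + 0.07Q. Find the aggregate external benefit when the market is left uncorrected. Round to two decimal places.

Market equilibrium (private): 58.81 + 3.42Q = 166.39 - 2.41Q → Q_m = 18.4528.
Total external benefit = ∫₀^{Q_m} (17.31 + 0.07Q) dQ = 17.31×18.4528 + ½×0.07×18.4528² = 331.3357.

£331.34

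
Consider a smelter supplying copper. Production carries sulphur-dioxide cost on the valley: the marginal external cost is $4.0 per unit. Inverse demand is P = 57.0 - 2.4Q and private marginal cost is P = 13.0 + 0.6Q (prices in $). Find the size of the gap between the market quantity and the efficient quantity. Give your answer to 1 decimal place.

1.3 units

Market equilibrium (private): 13.0 + 0.6Q = 57.0 - 2.4Q → Q_m = 14.6667.
Social marginal cost = private MC + MEC = 17.0 + 0.6Q.
Set SMC = demand: 17.0 + 0.6Q = 57.0 - 2.4Q → Q* = 13.3333.
Gap = |14.6667 − 13.3333| = 1.3334.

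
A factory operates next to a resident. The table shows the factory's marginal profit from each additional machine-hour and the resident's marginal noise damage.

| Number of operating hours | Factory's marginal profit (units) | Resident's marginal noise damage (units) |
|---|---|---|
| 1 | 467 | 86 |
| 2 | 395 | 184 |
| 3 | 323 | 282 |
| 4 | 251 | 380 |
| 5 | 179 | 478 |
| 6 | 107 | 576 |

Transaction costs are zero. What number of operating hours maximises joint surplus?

Bargaining reaches the level where marginal profit last exceeds marginal noise damage.
That holds through level 3 (323 ≥ 282) but not at 4 (251 < 380).

3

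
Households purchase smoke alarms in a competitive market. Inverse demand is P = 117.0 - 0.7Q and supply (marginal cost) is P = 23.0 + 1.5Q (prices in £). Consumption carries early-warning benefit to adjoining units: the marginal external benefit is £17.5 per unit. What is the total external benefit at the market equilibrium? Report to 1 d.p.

£747.7

Market equilibrium (private): 23.0 + 1.5Q = 117.0 - 0.7Q → Q_m = 42.7273.
Total external benefit = MEB × Q_m = 17.5 × 42.7273 = 747.7278.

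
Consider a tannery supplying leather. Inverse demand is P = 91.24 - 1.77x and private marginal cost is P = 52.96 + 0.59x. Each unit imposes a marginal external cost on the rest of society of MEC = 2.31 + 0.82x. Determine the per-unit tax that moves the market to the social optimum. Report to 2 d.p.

tax = 11.59 per unit

Social marginal cost = private MC + MEC = 55.27 + 1.41x.
Set SMC = demand: 55.27 + 1.41x = 91.24 - 1.77x → x* = 11.3113.
The Pigouvian tax equals MEC at x*: 2.31 + 0.82×11.3113 = 11.5853.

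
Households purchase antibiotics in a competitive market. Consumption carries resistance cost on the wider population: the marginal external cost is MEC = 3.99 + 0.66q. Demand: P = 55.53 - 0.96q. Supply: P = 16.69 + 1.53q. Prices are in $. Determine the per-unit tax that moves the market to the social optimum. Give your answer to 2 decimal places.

Social marginal benefit = demand − MEC = 51.54 - 1.62q.
Set SMB = MC: 51.54 - 1.62q = 16.69 + 1.53q → q* = 11.0635.
The Pigouvian tax equals MEC at q*: 3.99 + 0.66×11.0635 = 11.2919.

tax = $11.29 per unit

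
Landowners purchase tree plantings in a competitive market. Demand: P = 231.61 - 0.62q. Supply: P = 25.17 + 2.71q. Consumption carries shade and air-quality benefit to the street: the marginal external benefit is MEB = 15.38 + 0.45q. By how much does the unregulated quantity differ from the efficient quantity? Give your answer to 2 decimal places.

Market equilibrium (private): 25.17 + 2.71q = 231.61 - 0.62q → q_m = 61.9940.
Social marginal benefit = demand + MEB = 246.99 - 0.17q.
Set SMB = MC: 246.99 - 0.17q = 25.17 + 2.71q → q* = 77.0208.
Gap = |61.9940 − 77.0208| = 15.0268.

15.03 units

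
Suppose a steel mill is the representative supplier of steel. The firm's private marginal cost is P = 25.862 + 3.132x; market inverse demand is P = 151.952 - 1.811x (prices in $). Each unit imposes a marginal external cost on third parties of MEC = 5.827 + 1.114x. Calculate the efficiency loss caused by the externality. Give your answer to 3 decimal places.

Market equilibrium (private): 25.862 + 3.132x = 151.952 - 1.811x → x_m = 25.5088.
Social marginal cost = private MC + MEC = 31.689 + 4.246x.
Set SMC = demand: 31.689 + 4.246x = 151.952 - 1.811x → x* = 19.8552.
Height of the DWL triangle at x_m is SMC(x_m) − demand(x_m) = MEC(x_m) = 34.2438.
DWL = ½ × 5.6536 × 34.2438 = 96.8004.

DWL = $96.800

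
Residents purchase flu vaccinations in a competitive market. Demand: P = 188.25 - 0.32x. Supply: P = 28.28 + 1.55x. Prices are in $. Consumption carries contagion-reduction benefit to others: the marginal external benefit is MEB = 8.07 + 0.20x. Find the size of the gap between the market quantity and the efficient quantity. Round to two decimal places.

15.08 units

Market equilibrium (private): 28.28 + 1.55x = 188.25 - 0.32x → x_m = 85.5455.
Social marginal benefit = demand + MEB = 196.32 - 0.12x.
Set SMB = MC: 196.32 - 0.12x = 28.28 + 1.55x → x* = 100.6228.
Gap = |85.5455 − 100.6228| = 15.0773.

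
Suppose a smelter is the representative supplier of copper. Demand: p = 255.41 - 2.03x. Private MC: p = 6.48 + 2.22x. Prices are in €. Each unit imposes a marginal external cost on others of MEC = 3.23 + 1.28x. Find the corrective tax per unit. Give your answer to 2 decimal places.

Social marginal cost = private MC + MEC = 9.71 + 3.50x.
Set SMC = demand: 9.71 + 3.50x = 255.41 - 2.03x → x* = 44.4304.
The Pigouvian tax equals MEC at x*: 3.23 + 1.28×44.4304 = 60.1009.

tax = €60.10 per unit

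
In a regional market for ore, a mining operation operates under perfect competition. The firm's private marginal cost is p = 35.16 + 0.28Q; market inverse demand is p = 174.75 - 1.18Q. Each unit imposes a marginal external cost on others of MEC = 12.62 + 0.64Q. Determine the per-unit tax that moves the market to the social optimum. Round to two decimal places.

tax = 51.32 per unit

Social marginal cost = private MC + MEC = 47.78 + 0.92Q.
Set SMC = demand: 47.78 + 0.92Q = 174.75 - 1.18Q → Q* = 60.4619.
The Pigouvian tax equals MEC at Q*: 12.62 + 0.64×60.4619 = 51.3156.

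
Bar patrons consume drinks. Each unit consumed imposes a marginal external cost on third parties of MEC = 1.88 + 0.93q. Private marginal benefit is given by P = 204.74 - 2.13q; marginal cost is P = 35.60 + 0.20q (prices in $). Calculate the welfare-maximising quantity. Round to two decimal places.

Social marginal benefit = demand − MEC = 202.86 - 3.06q.
Set SMB = MC: 202.86 - 3.06q = 35.60 + 0.20q → q* = 51.3067.

q* = 51.31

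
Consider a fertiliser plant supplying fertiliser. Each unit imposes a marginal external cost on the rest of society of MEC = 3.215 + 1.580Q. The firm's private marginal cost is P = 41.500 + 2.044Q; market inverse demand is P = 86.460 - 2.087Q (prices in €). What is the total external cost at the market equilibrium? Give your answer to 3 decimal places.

Market equilibrium (private): 41.500 + 2.044Q = 86.460 - 2.087Q → Q_m = 10.8836.
Total external cost = ∫₀^{Q_m} (3.215 + 1.580Q) dQ = 3.215×10.8836 + ½×1.580×10.8836² = 128.5684.

€128.568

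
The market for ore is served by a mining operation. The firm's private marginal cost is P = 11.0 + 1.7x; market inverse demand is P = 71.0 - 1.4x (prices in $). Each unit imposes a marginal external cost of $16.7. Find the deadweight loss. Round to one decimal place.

Market equilibrium (private): 11.0 + 1.7x = 71.0 - 1.4x → x_m = 19.3548.
Social marginal cost = private MC + MEC = 27.7 + 1.7x.
Set SMC = demand: 27.7 + 1.7x = 71.0 - 1.4x → x* = 13.9677.
The loss is the area between SMC and demand from x* to x_m; with linear curves that's a triangle of height MEC(x_m).
DWL = ½ × 5.3871 × 16.7000 = 44.9823.

DWL = $45.0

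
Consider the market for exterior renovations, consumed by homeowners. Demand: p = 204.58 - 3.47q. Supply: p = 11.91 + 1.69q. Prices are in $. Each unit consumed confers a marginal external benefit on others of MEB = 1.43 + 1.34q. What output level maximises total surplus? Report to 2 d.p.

q* = 50.81

Social marginal benefit = demand + MEB = 206.01 - 2.13q.
Set SMB = MC: 206.01 - 2.13q = 11.91 + 1.69q → q* = 50.8115.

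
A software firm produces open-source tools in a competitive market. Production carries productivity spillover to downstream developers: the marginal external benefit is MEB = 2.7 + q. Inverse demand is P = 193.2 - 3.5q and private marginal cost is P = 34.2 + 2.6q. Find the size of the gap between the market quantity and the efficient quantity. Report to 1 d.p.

5.6 units

Market equilibrium (private): 34.2 + 2.6q = 193.2 - 3.5q → q_m = 26.0656.
Social marginal cost = private MC − MEB = 31.5 + 1.6q.
Set SMC = demand: 31.5 + 1.6q = 193.2 - 3.5q → q* = 31.7059.
Gap = |26.0656 − 31.7059| = 5.6403.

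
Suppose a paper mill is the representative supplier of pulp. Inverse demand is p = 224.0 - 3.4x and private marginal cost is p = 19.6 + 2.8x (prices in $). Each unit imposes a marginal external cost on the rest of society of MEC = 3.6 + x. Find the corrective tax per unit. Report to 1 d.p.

Social marginal cost = private MC + MEC = 23.2 + 3.8x.
Set SMC = demand: 23.2 + 3.8x = 224.0 - 3.4x → x* = 27.8889.
The Pigouvian tax equals MEC at x*: 3.6 + 1.0×27.8889 = 31.4889.

tax = $31.5 per unit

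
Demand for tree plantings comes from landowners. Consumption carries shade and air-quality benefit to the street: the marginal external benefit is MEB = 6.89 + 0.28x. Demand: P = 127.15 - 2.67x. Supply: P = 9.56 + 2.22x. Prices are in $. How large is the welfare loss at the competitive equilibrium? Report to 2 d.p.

DWL = $20.13

Market equilibrium (private): 9.56 + 2.22x = 127.15 - 2.67x → x_m = 24.0470.
Social marginal benefit = demand + MEB = 134.04 - 2.39x.
Set SMB = MC: 134.04 - 2.39x = 9.56 + 2.22x → x* = 27.0022.
Between x* and x_m the wedge SMB − MC runs linearly from 0 to MEB(x_m), so the loss is a triangle.
DWL = ½ × 2.9552 × 13.6232 = 20.1296.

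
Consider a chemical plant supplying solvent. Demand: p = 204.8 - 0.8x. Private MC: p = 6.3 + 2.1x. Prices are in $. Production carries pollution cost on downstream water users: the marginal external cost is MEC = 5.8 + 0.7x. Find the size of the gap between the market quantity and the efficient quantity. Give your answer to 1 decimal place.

14.9 units

Market equilibrium (private): 6.3 + 2.1x = 204.8 - 0.8x → x_m = 68.4483.
Social marginal cost = private MC + MEC = 12.1 + 2.8x.
Set SMC = demand: 12.1 + 2.8x = 204.8 - 0.8x → x* = 53.5278.
Gap = |68.4483 − 53.5278| = 14.9205.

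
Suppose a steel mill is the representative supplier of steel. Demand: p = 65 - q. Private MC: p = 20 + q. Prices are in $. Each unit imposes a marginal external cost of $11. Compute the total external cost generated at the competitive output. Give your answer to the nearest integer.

Market equilibrium (private): 20 + q = 65 - q → q_m = 22.5000.
Total external cost = MEC × q_m = 11 × 22.5000 = 247.5000.

$248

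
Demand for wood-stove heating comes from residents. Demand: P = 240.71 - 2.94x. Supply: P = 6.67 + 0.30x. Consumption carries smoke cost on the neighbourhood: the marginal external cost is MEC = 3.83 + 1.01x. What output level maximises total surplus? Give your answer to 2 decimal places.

Social marginal benefit = demand − MEC = 236.88 - 3.95x.
Set SMB = MC: 236.88 - 3.95x = 6.67 + 0.30x → x* = 54.1671.

x* = 54.17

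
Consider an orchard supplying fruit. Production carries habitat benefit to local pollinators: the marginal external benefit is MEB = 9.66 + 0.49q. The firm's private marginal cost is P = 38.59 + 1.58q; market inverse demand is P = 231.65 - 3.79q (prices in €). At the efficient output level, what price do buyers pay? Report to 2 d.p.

Social marginal cost = private MC − MEB = 28.93 + 1.09q.
Set SMC = demand: 28.93 + 1.09q = 231.65 - 3.79q → q* = 41.5410.
Consumer price on the demand curve at q*: 231.65 − 3.79×41.5410 = 74.2096.

P = €74.21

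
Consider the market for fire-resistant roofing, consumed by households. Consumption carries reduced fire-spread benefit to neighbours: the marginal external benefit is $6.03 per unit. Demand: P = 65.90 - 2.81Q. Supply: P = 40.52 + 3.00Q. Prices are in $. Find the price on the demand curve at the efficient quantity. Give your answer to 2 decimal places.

Social marginal benefit = demand + MEB = 71.93 - 2.81Q.
Set SMB = MC: 71.93 - 2.81Q = 40.52 + 3.00Q → Q* = 5.4062.
Consumer price on the demand curve at Q*: 65.90 − 2.81×5.4062 = 50.7086.

P = $50.71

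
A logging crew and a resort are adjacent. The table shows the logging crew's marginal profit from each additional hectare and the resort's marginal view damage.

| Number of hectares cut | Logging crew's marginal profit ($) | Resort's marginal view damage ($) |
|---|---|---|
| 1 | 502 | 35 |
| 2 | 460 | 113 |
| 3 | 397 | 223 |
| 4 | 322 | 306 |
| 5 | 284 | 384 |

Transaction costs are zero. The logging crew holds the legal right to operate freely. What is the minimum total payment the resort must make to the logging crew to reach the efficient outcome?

$284

Left alone the logging crew would choose level 5 (marginal profit stays positive).
Efficient level: k* = 4 (marginal profit ≥ marginal view damage through 4).
The resort must at least cover the logging crew's forgone profit from cutting 5→4: 284 = 284.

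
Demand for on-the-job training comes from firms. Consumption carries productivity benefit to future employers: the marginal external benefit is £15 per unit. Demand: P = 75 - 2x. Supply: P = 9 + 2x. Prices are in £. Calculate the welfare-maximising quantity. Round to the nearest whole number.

Social marginal benefit = demand + MEB = 90 - 2x.
Set SMB = MC: 90 - 2x = 9 + 2x → x* = 20.2500.

x* = 20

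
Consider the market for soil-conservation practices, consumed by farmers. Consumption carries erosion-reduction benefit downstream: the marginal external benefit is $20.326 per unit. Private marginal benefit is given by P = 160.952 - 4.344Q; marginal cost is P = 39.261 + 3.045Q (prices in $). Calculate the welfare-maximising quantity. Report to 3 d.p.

Social marginal benefit = demand + MEB = 181.278 - 4.344Q.
Set SMB = MC: 181.278 - 4.344Q = 39.261 + 3.045Q → Q* = 19.2201.

Q* = 19.220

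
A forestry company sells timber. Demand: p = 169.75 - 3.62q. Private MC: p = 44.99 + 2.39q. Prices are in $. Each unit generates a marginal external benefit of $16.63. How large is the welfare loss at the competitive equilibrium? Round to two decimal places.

DWL = $23.01

Market equilibrium (private): 44.99 + 2.39q = 169.75 - 3.62q → q_m = 20.7587.
Social marginal cost = private MC − MEB = 28.36 + 2.39q.
Set SMC = demand: 28.36 + 2.39q = 169.75 - 3.62q → q* = 23.5258.
The welfare-loss triangle has base |q_m − q*| and height MEB(q_m) (the vertical gap between SMC and demand is zero at q* and MEB at q_m).
DWL = ½ × 2.7671 × 16.6300 = 23.0084.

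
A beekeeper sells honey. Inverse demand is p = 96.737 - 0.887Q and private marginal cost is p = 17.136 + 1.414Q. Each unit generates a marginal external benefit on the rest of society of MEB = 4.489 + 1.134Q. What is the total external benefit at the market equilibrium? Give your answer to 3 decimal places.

Market equilibrium (private): 17.136 + 1.414Q = 96.737 - 0.887Q → Q_m = 34.5941.
Total external benefit = ∫₀^{Q_m} (4.489 + 1.134Q) dQ = 4.489×34.5941 + ½×1.134×34.5941² = 833.8512.

833.851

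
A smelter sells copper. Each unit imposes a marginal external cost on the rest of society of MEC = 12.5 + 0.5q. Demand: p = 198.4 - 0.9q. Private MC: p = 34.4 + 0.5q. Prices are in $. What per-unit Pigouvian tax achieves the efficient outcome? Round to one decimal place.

Social marginal cost = private MC + MEC = 46.9 + q.
Set SMC = demand: 46.9 + q = 198.4 - 0.9q → q* = 79.7368.
The Pigouvian tax equals MEC at q*: 12.5 + 0.5×79.7368 = 52.3684.

tax = $52.4 per unit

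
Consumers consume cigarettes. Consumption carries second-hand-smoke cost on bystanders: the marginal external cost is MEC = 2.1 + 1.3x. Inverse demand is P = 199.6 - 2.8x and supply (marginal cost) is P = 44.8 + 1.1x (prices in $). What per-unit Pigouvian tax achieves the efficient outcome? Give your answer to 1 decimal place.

Social marginal benefit = demand − MEC = 197.5 - 4.1x.
Set SMB = MC: 197.5 - 4.1x = 44.8 + 1.1x → x* = 29.3654.
The Pigouvian tax equals MEC at x*: 2.1 + 1.3×29.3654 = 40.2750.

tax = $40.3 per unit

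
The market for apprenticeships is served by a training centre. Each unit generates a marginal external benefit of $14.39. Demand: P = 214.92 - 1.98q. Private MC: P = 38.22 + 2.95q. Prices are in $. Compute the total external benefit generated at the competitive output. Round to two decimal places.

$515.76

Market equilibrium (private): 38.22 + 2.95q = 214.92 - 1.98q → q_m = 35.8418.
Total external benefit = MEB × q_m = 14.39 × 35.8418 = 515.7635.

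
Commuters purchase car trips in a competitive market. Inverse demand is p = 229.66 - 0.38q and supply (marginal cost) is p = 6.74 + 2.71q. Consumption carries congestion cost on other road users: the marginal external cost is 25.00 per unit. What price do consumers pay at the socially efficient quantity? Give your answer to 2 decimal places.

P = 205.32

Social marginal benefit = demand − MEC = 204.66 - 0.38q.
Set SMB = MC: 204.66 - 0.38q = 6.74 + 2.71q → q* = 64.0518.
Consumer price on the demand curve at q*: 229.66 − 0.38×64.0518 = 205.3203.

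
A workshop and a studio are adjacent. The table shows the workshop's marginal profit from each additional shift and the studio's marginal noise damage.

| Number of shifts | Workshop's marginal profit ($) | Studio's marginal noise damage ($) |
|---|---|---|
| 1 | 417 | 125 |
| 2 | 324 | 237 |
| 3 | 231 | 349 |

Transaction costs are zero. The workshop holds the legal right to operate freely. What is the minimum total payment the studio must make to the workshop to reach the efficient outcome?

$231

Left alone the workshop would choose level 3 (marginal profit stays positive).
Efficient level: k* = 2 (marginal profit ≥ marginal noise damage through 2).
The studio must at least cover the workshop's forgone profit from cutting 3→2: 231 = 231.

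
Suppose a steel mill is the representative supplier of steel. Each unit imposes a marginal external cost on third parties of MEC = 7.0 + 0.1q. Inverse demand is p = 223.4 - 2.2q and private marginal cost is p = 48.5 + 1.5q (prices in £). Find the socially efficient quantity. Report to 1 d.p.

q* = 44.2

Social marginal cost = private MC + MEC = 55.5 + 1.6q.
Set SMC = demand: 55.5 + 1.6q = 223.4 - 2.2q → q* = 44.1842.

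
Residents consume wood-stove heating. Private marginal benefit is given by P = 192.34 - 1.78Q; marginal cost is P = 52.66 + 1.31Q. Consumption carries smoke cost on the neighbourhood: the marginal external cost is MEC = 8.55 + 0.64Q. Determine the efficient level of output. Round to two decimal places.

Social marginal benefit = demand − MEC = 183.79 - 2.42Q.
Set SMB = MC: 183.79 - 2.42Q = 52.66 + 1.31Q → Q* = 35.1555.

Q* = 35.16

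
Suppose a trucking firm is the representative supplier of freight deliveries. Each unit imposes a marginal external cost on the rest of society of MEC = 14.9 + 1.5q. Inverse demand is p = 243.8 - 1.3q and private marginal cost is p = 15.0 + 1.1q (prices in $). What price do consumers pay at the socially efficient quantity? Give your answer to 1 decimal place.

P = $172.5

Social marginal cost = private MC + MEC = 29.9 + 2.6q.
Set SMC = demand: 29.9 + 2.6q = 243.8 - 1.3q → q* = 54.8462.
Consumer price on the demand curve at q*: 243.8 − 1.3×54.8462 = 172.4999.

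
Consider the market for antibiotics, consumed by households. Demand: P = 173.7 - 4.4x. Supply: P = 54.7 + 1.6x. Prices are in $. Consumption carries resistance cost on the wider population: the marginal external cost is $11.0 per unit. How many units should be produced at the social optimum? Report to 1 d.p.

x* = 18.0

Social marginal benefit = demand − MEC = 162.7 - 4.4x.
Set SMB = MC: 162.7 - 4.4x = 54.7 + 1.6x → x* = 18.0000.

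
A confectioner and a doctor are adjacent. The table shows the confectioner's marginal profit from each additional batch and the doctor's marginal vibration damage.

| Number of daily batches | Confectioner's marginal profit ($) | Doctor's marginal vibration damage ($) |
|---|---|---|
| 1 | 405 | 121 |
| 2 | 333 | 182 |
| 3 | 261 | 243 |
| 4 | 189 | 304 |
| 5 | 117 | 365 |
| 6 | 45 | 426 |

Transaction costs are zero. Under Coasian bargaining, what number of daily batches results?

Bargaining reaches the level where marginal profit last exceeds marginal vibration damage.
That holds through level 3 (261 ≥ 243) but not at 4 (189 < 304).

3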